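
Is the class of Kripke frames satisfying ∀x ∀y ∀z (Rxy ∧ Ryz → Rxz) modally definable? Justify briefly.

The condition is transitivity. A defining modal formula is □r → □□r.
Suppose □r→□□r is valid. Take Rxy, Ryz and set V(r)={w : Rxw}. Then □r at x, so □□r at x, so □r at y, so r at z, i.e. Rxz.

Yes, by □r → □□r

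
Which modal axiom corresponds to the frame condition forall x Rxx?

□r → r

This is reflexivity; the standard corresponding axiom is T: □r → r.
Suppose □r→r is valid. At any x set V(r)={w : Rxw}. Then □r holds at x, so r holds at x, i.e. Rxx.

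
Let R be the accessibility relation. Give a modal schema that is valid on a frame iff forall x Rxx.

□p → p

This is reflexivity; the standard corresponding axiom is T: □p → p.
Suppose □p→p is valid. At any x set V(p)={w : Rxw}. Then □p holds at x, so p holds at x, i.e. Rxx.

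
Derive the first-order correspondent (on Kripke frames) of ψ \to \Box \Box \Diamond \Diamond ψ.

This is a Sahlqvist (Geach-type) schema ◇^0□^0ψ → □^2◇^2ψ.
Minimal-valuation argument: fix x; take any y with xR^0y and any z with xR^2z. Set V(ψ) to the set of worlds R-reachable from y in exactly 0 steps. Then □^0ψ holds at y, so the antecedent holds at x; validity forces ◇^2ψ at z, giving a w with zR^2w and yR^0w.
First-order correspondent: \forall x \forall z (x R^2 z \to \exists w (x = w \wedge z R^2 w)).

\forall x \forall z (x R^2 z \to \exists w (x = w \wedge z R^2 w))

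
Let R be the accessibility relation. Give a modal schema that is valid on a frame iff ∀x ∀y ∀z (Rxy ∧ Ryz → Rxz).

The condition is transitivity. The 4 schema □s → □□s defines it.
Suppose □s→□□s is valid. Take Rxy, Ryz and set V(s)={w : Rxw}. Then □s at x, so □□s at x, so □s at y, so s at z, i.e. Rxz.

□s → □□s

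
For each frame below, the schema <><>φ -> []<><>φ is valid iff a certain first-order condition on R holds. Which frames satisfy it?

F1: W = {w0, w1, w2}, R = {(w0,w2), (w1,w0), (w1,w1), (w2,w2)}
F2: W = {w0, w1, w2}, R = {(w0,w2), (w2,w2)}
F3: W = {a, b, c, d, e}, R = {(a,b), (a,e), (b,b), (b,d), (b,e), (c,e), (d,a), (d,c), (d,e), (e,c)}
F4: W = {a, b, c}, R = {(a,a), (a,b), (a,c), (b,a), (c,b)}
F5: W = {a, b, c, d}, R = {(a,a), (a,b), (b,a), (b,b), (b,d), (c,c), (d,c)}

The schema corresponds to a generalized confluence (Geach) condition: forall x forall y forall z ((x R^2 y & xRz) -> exists w (y = w & z R^2 w)).
F1: fails — w1R²w0, w1Rw0 but no w with w0=w and w0R²w.
F2: satisfies the condition.
F3: fails — aR²b, aRe but no w with b=w and eR²w.
F4: fails — aR²b, aRc but no w with b=w and cR²w.
F5: fails — bR²a, bRd but no w with a=w and dR²w.
Valid on: F2.

F2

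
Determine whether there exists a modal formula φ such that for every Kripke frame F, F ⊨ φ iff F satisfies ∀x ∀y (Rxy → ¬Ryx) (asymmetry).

Not modally definable

If a class were modally definable it would be closed under surjective bounded morphisms (Goldblatt–Thomason).
The 3-cycle (worlds w0,w1,w2 with w0→w1→w2→w0) is asymmetric. Mapping every world to a single reflexive point • is a surjective bounded morphism, and the reflexive point is not asymmetric (R•• but asymmetry requires ¬R••).
So no modal formula (or set of formulas) defines exactly the asymmetric frames.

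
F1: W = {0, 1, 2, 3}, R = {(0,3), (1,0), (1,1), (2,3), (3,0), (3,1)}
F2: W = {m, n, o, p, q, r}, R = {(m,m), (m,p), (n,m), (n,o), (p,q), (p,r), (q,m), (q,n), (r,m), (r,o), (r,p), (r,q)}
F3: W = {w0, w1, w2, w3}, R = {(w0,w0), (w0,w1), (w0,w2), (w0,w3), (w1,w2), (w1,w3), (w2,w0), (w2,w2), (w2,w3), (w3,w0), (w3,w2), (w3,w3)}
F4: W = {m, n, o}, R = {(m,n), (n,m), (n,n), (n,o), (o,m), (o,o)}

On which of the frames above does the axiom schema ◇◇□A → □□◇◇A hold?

F3, F4

Frame correspondent (Sahlqvist): ∀x ∀y ∀z ((xR²y ∧ xR²z) → ∃w (yRw ∧ zR²w)) — i.e. a generalized confluence (Geach) condition.
F1: fails — 0R²0, 0R²0 but no w with 0Rw and 0R²w.
F2: fails — mR²p, mR²q but no w with pRw and qR²w.
F3: holds.
F4: holds.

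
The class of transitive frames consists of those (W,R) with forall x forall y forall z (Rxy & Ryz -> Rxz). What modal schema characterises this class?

□s → □□s

A defining formula is □s → □□s (the 4 axiom).
Suppose □s→□□s is valid. Take Rxy, Ryz and set V(s)={w : Rxw}. Then □s at x, so □□s at x, so □s at y, so s at z, i.e. Rxz.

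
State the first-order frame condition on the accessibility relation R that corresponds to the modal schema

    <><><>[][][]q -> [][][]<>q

forall x forall y forall z ((x R^3 y & x R^3 z) -> exists w (y R^3 w & zRw))

This is a Sahlqvist (Geach-type) schema ◇^3□^3q → □^3◇^1q.
First-order correspondent: forall x forall y forall z ((x R^3 y & x R^3 z) -> exists w (y R^3 w & zRw)).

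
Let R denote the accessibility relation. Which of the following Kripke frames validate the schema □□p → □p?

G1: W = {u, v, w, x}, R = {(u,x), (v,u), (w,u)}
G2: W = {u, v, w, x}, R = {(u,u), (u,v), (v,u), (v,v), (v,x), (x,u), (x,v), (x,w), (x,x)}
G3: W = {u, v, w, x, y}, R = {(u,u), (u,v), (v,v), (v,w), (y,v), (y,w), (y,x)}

G2

Frame correspondent (Sahlqvist): ∀x ∀y (Rxy → ∃z (Rxz ∧ Rzy)) — i.e. density.
G1: fails — Rvu but no z with Rvz and Rzu.
G2: ✓.
G3: fails — Ryx but no z with Ryz and Rzx.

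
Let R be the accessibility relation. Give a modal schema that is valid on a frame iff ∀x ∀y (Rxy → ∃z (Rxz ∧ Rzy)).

□□ψ → □ψ

A defining formula is □□ψ → □ψ (the C4 axiom).
Suppose □□ψ→□ψ is valid. Take Rxy and set V(ψ)={w : xR²w}. Then □□ψ at x, so □ψ at x, so ψ at y, i.e. ∃z(Rxz∧Rzy).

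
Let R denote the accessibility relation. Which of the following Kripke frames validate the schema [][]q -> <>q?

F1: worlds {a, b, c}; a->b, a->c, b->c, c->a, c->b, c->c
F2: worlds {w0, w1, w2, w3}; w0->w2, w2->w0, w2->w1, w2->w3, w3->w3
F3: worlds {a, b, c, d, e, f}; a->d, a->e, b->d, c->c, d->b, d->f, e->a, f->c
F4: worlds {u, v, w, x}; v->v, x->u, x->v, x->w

Frame correspondent (Sahlqvist): forall x exists w (x R^2 w & xRw) — i.e. a generalized confluence (Geach) condition.
F1: condition met.
F2: fails — at w0 but no w with w0R²w and w0Rw.
F3: fails — at a but no w with aR²w and aRw.
F4: fails — at u but no t with uR²t and uRt.

F1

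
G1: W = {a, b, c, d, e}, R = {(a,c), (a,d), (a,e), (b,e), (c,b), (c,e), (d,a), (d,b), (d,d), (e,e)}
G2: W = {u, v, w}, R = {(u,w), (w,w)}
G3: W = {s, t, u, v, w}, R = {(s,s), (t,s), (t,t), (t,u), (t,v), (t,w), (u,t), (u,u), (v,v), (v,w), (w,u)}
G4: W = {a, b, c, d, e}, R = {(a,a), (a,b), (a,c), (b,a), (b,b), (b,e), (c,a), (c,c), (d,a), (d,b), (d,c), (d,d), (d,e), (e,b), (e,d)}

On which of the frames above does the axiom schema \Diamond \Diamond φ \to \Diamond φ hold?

Frame correspondent (Sahlqvist): \forall x \forall y \forall z (Rxy \wedge Ryz \to Rxz) — i.e. transitivity.
G1: fails — Rdb and Rbe but not Rde.
G2: ✓.
G3: fails — Rut and Rtv but not Ruv.
G4: fails — Reb and Rba but not Rea.
Valid on: G2.

G2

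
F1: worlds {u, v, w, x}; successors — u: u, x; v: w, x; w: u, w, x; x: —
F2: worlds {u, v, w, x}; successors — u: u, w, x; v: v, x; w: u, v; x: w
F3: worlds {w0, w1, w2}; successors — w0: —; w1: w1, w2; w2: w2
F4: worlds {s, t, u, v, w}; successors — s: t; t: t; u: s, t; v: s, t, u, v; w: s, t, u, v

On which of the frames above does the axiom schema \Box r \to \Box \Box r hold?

The schema corresponds to transitivity: \forall x \forall y \forall z (Rxy \wedge Ryz \to Rxz).
F1: fails — Rvw and Rwu but not Rvu.
F2: fails — Rxw and Rwu but not Rxu.
F3: holds.
F4: holds.
Valid on: F3, F4.

F3, F4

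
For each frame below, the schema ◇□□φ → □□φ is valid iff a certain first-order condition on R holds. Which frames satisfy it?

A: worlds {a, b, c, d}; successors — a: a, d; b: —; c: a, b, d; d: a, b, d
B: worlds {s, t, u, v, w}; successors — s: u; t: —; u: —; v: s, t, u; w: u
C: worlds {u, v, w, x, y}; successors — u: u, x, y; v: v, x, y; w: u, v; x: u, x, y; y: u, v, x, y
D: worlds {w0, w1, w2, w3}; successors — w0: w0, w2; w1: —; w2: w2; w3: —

C

The schema corresponds to a generalized confluence (Geach) condition: ∀x ∀y ∀z ((xRy ∧ xR²z) → ∃w (yR²w ∧ z = w)).
A: fails — cRb, cR²a but no w with bR²w and a=w.
B: fails — vRs, vR²u but no w* with sR²w* and u=w*.
C: satisfies the condition.
D: fails — w0Rw2, w0R²w0 but no w with w2R²w and w0=w.
Valid on: C.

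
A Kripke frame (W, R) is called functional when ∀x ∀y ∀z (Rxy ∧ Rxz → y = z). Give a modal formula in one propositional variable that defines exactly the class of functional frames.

A defining formula is ◇p → □p (the CD axiom).
Suppose ◇p→□p is valid. Take Rxy, Rxz and set V(p)={y}. Then ◇p at x, so □p at x, so p at z, i.e. z=y.

◇p → □p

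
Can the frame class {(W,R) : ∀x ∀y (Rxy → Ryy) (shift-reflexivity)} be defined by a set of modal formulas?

Yes — defined by □(□p → p)

The condition is shift-reflexivity. A defining modal formula is □(□p → p).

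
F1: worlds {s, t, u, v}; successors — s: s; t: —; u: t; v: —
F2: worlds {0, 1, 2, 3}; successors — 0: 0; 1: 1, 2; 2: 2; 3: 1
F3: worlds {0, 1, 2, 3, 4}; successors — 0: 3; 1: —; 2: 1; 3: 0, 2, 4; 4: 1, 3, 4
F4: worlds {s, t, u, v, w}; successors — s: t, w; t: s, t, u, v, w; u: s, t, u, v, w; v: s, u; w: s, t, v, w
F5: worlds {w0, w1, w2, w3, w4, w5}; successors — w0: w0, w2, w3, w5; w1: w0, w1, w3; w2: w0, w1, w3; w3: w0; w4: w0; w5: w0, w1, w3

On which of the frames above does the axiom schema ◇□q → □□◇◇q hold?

F1, F2, F4, F5

The schema corresponds to a generalized confluence (Geach) condition: ∀x ∀y ∀z ((xRy ∧ xR²z) → ∃w (yRw ∧ zR²w)).
F1: ✓.
F2: ✓.
F3: fails — 0R3, 0R²2 but no w with 3Rw and 2R²w.
F4: ✓.
F5: ✓.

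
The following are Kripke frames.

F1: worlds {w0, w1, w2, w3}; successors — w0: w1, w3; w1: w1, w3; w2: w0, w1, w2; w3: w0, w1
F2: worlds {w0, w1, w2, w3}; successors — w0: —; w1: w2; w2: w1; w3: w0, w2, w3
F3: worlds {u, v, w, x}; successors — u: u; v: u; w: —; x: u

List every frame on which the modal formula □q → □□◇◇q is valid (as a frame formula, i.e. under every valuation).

Frame correspondent (Sahlqvist): ∀x ∀z (xR²z → ∃w (xRw ∧ zR²w)) — i.e. a generalized confluence (Geach) condition.
F1: ✓.
F2: fails — w1R²w1 but no w with w1Rw and w1R²w.
F3: ✓.
Valid on: F1, F3.

F1, F3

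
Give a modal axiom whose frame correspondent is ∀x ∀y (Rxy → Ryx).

s → □◇s

A defining formula is s → □◇s (the B axiom).
Suppose s→□◇s is valid. Take Rxy and set V(s)={x}. Then s at x, so □◇s at x, so ◇s at y, so some z with Ryz has s; z=x, i.e. Ryx.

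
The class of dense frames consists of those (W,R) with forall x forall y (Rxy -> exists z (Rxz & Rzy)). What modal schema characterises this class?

This is density; the standard corresponding axiom is C4: □□p → □p.

□□p → □p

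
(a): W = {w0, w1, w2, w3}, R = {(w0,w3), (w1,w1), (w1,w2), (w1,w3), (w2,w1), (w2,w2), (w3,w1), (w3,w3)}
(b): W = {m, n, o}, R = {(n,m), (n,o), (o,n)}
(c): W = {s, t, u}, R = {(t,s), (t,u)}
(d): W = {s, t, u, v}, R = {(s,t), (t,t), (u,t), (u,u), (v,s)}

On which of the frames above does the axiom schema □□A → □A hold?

(a)

The schema corresponds to density: ∀x ∀y (Rxy → ∃z (Rxz ∧ Rzy)).
(a): holds.
(b): fails — Rno but no z with Rnz and Rzo.
(c): fails — Rtu but no z with Rtz and Rzu.
(d): fails — Rvs but no z with Rvz and Rzs.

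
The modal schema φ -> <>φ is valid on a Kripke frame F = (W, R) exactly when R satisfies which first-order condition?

reflexivity: forall x Rxx

Replacing φ by ¬φ and contraposing gives the equivalent schema □φ → φ.
Suppose □φ→φ is valid. At any x set V(φ)={w : Rxw}. Then □φ holds at x, so φ holds at x, i.e. Rxx.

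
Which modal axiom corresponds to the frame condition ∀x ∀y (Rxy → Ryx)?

The condition is symmetry. The B schema r → □◇r defines it.
Suppose r→□◇r is valid. Take Rxy and set V(r)={x}. Then r at x, so □◇r at x, so ◇r at y, so some z with Ryz has r; z=x, i.e. Ryx.

r → □◇r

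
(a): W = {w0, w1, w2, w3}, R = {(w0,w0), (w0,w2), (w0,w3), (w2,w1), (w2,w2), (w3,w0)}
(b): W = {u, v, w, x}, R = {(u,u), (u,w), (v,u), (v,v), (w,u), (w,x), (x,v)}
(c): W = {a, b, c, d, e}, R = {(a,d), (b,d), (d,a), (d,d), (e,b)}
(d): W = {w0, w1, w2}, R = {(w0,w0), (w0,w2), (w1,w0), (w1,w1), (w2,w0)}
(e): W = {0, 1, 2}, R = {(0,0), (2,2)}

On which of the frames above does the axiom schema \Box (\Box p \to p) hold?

The schema corresponds to shift-reflexivity: \forall x \forall y (Rxy \to Ryy).
(a): fails — Rw2w1 but not Rw1w1.
(b): fails — Ruw but not Rww.
(c): fails — Reb but not Rbb.
(d): fails — Rw0w2 but not Rw2w2.
(e): holds.
Valid on: (e).

(e)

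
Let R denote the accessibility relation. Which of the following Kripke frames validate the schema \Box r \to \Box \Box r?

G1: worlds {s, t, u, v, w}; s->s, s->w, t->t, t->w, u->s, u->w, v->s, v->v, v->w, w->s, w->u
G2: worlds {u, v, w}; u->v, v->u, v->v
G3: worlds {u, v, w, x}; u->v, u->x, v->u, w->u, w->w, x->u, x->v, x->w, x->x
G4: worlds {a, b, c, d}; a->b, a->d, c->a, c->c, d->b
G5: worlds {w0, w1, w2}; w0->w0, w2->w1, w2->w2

The schema corresponds to transitivity: \forall x \forall y \forall z (Rxy \wedge Ryz \to Rxz).
G1: fails — Ruw and Rwu but not Ruu.
G2: fails — Ruv and Rvu but not Ruu.
G3: fails — Ruv and Rvu but not Ruu.
G4: fails — Rca and Rab but not Rcb.
G5: ✓.
Valid on: G5.

G5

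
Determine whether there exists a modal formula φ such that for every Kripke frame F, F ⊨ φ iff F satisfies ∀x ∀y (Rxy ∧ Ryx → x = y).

Any modally definable frame class is closed under surjective bounded morphisms.
The 4-cycle (worlds 0,1,2,3 with 0→1→2→3→0) is antisymmetric. Sending even-indexed worlds to a and odd-indexed worlds to b is a surjective bounded morphism onto the two-world frame with a↔b, which is not antisymmetric.
So no modal formula (or set of formulas) defines exactly the antisymmetric frames.

No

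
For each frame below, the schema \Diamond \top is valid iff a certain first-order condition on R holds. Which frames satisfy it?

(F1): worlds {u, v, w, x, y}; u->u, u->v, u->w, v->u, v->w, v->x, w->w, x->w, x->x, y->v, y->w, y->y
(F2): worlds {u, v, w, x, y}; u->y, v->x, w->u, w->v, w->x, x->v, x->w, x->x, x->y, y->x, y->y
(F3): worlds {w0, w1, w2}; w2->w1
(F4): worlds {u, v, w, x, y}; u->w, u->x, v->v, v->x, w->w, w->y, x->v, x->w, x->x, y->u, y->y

The schema corresponds to seriality: \forall x \exists y Rxy.
(F1): ✓.
(F2): ✓.
(F3): fails — world w0 has no successor.
(F4): ✓.
Valid on: (F1), (F2), (F4).

(F1), (F2), (F4)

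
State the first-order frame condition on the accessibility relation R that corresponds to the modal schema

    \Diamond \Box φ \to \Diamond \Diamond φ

\forall x \forall y (xRy \to \exists w (yRw \wedge x R^2 w))

This is a Sahlqvist (Geach-type) schema ◇^1□^1φ → □^0◇^2φ.
Minimal-valuation argument: fix x; take any y with xR^1y and any z with xR^0z. Set V(φ) to the set of worlds R-reachable from y in exactly 1 step. Then □^1φ holds at y, so the antecedent holds at x; validity forces ◇^2φ at z, giving a w with zR^2w and yR^1w.
First-order correspondent: \forall x \forall y (xRy \to \exists w (yRw \wedge x R^2 w)).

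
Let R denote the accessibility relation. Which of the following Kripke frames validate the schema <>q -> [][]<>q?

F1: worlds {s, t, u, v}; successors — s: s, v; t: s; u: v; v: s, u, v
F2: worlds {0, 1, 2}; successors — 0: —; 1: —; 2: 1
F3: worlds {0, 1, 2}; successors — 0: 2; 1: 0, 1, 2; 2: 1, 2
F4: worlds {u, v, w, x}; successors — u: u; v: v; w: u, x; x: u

The schema corresponds to a generalized confluence (Geach) condition: forall x forall y forall z ((xRy & x R^2 z) -> exists w (y = w & zRw)).
F1: fails — sRs, sR²u but no w with s=w and uRw.
F2: holds.
F3: fails — 1R0, 1R²0 but no w with 0=w and 0Rw.
F4: fails — wRx, wR²u but no t with x=t and uRt.

F2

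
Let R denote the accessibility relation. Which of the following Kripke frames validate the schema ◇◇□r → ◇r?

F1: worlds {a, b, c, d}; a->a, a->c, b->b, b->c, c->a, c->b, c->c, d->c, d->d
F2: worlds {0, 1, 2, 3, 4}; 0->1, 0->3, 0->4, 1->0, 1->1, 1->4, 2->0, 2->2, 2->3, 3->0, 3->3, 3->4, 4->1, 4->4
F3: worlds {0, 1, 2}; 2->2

The schema corresponds to a generalized confluence (Geach) condition: ∀x ∀y (xR²y → ∃w (yRw ∧ xRw)).
F1: satisfies the condition.
F2: fails — 2R²4 but no w with 4Rw and 2Rw.
F3: satisfies the condition.

F1, F3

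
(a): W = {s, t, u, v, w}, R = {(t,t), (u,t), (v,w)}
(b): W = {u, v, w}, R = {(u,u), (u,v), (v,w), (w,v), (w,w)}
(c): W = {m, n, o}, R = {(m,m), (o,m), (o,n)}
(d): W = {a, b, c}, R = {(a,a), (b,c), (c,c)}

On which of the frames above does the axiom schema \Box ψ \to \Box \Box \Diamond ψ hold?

The schema corresponds to a generalized confluence (Geach) condition: \forall x \forall z (x R^2 z \to \exists w (xRw \wedge zRw)).
(a): ✓.
(b): fails — uR²v but no t with uRt and vRt.
(c): ✓.
(d): ✓.
Valid on: (a), (c), (d).

(a), (c), (d)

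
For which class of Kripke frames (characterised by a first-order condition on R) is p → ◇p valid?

reflexivity: ∀x Rxx

This is frame-equivalent to □p → p (substitute ¬p for p and contrapose).
Suppose □p→p is valid. At any x set V(p)={w : Rxw}. Then □p holds at x, so p holds at x, i.e. Rxx.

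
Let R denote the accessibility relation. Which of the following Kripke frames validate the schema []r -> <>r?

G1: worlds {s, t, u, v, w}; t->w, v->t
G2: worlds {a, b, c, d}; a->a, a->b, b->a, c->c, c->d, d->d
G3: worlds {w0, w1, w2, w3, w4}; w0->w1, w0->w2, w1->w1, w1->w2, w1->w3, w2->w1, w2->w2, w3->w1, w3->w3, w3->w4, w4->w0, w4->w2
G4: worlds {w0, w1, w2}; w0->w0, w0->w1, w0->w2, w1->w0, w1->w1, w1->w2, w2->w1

This is the axiom for seriality; its first-order frame correspondent is forall x exists y Rxy.
G1: fails — world s has no successor.
G2: satisfies the condition.
G3: satisfies the condition.
G4: satisfies the condition.

G2, G3, G4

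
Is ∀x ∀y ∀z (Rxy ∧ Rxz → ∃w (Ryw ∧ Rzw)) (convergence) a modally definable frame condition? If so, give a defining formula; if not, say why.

The condition is convergence. A defining modal formula is ◇□p → □◇p.
Suppose ◇□p→□◇p is valid. Take Rxy, Rxz and set V(p)={w : Ryw}. Then □p at y so ◇□p at x, so □◇p at x, so ◇p at z, giving w with Rzw and Ryw.

Yes, by ◇□p → □◇p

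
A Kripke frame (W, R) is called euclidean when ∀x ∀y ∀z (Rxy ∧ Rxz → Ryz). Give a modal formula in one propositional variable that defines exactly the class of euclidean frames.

◇p → □◇p

The condition is the Euclidean property. The 5 schema ◇p → □◇p defines it.
Suppose ◇p→□◇p is valid. Take Rxy, Rxz and set V(p)={y}. Then ◇p at x, so □◇p at x, so ◇p at z, so some w with Rzw has p; w=y, i.e. Rzy. By symmetry of the argument, Ryz.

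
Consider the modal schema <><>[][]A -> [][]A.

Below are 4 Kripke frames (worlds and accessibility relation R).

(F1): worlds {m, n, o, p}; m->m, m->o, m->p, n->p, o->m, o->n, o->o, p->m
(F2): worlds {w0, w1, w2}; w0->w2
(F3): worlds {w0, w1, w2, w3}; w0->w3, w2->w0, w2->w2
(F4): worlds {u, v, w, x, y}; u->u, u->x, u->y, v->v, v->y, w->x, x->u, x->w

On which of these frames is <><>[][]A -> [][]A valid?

This is the axiom for a generalized confluence (Geach) condition; its first-order frame correspondent is forall x forall y forall z ((x R^2 y & x R^2 z) -> exists w (y R^2 w & z = w)).
(F1): fails — mR²n, mR²n but no w with nR²w and n=w.
(F2): condition met.
(F3): fails — w2R²w0, w2R²w0 but no w with w0R²w and w0=w.
(F4): fails — uR²w, uR²x but no t with wR²t and x=t.
Valid on: (F2).

(F2)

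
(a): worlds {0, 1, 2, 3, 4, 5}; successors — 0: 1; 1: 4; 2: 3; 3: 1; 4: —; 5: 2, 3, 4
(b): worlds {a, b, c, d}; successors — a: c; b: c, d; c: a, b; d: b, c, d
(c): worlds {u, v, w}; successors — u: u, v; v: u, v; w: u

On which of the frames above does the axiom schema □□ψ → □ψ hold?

This is the axiom for density; its first-order frame correspondent is ∀x ∀y (Rxy → ∃z (Rxz ∧ Rzy)).
(a): fails — R31 but no z with R3z and Rz1.
(b): fails — Rcb but no z with Rcz and Rzb.
(c): holds.
Valid on: (c).

(c)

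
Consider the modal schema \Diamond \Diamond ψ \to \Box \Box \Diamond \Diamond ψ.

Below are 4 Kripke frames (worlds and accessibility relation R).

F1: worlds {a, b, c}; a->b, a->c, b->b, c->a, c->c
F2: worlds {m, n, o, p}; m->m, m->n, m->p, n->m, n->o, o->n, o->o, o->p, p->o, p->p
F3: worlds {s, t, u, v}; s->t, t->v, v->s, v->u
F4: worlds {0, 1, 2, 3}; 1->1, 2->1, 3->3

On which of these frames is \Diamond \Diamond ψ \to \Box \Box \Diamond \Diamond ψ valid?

The schema corresponds to a generalized confluence (Geach) condition: \forall x \forall y \forall z ((x R^2 y \wedge x R^2 z) \to \exists w (y = w \wedge z R^2 w)).
F1: fails — aR²a, aR²b but no w with a=w and bR²w.
F2: fails — mR²m, mR²p but no w with m=w and pR²w.
F3: fails — sR²v, sR²v but no w with v=w and vR²w.
F4: ✓.
Valid on: F4.

F4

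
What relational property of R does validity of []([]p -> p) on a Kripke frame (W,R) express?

shift-reflexivity

This schema is the T□ axiom.
Its frame correspondent is shift-reflexivity — forall x forall y (Rxy -> Ryy).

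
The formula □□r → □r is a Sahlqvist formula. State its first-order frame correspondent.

Suppose □□r→□r is valid. Take Rxy and set V(r)={w : xR²w}. Then □□r at x, so □r at x, so r at y, i.e. ∃z(Rxz∧Rzy).
The converse is a direct semantic check.
Frame condition: ∀x ∀y (Rxy → ∃z (Rxz ∧ Rzy)).

Density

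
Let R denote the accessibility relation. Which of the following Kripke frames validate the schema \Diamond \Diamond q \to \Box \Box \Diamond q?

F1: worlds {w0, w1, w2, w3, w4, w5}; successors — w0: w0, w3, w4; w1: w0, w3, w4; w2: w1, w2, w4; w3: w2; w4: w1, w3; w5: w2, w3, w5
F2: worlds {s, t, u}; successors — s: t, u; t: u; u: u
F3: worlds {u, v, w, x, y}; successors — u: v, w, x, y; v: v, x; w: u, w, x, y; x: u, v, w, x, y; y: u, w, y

This is the axiom for a generalized confluence (Geach) condition; its first-order frame correspondent is \forall x \forall y \forall z ((x R^2 y \wedge x R^2 z) \to \exists w (y = w \wedge zRw)).
F1: fails — w0R²w0, w0R²w2 but no w with w0=w and w2Rw.
F2: ✓.
F3: fails — uR²u, uR²u but no t with u=t and uRt.
Valid on: F2.

F2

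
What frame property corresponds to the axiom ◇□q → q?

This is frame-equivalent to q → □◇q (substitute ¬q for q and contrapose).
Suppose q→□◇q is valid. Take Rxy and set V(q)={x}. Then q at x, so □◇q at x, so ◇q at y, so some z with Ryz has q; z=x, i.e. Ryx.

symmetry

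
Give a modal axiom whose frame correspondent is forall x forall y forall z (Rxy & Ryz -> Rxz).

□p → □□p

The condition is transitivity. The 4 schema □p → □□p defines it.
Suppose □p→□□p is valid. Take Rxy, Ryz and set V(p)={w : Rxw}. Then □p at x, so □□p at x, so □p at y, so p at z, i.e. Rxz.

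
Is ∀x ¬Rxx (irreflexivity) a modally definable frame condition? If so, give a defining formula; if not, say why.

If a class were modally definable it would be closed under surjective bounded morphisms (Goldblatt–Thomason).
The 5-cycle (worlds s,t,u,v,w with s→t→u→v→w→s) is irreflexive, and the map sending every world to a single reflexive point • is a surjective bounded morphism (forth: every edge maps to (•,•); back: every world has a successor). So any modal formula valid on the 5-cycle is also valid on the reflexive point, which is not irreflexive.
So no modal formula (or set of formulas) defines exactly the irreflexive frames.

Not definable by any modal formula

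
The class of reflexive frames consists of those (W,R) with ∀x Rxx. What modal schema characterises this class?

This is reflexivity; the standard corresponding axiom is T: □q → q.
Suppose □q→q is valid. At any x set V(q)={w : Rxw}. Then □q holds at x, so q holds at x, i.e. Rxx.

□q → q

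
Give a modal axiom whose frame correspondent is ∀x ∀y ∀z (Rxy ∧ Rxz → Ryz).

◇r → □◇r

A defining formula is ◇r → □◇r (the 5 axiom).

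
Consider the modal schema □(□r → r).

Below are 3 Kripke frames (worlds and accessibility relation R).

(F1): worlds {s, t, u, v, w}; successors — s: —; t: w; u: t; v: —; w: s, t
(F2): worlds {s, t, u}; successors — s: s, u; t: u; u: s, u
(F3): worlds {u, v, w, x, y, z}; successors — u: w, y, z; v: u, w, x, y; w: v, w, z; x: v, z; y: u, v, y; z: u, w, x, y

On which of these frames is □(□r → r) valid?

Frame correspondent (Sahlqvist): ∀x ∀y (Rxy → Ryy) — i.e. shift-reflexivity.
(F1): fails — Rws but not Rss.
(F2): ✓.
(F3): fails — Ryv but not Rvv.
Valid on: (F2).

(F2)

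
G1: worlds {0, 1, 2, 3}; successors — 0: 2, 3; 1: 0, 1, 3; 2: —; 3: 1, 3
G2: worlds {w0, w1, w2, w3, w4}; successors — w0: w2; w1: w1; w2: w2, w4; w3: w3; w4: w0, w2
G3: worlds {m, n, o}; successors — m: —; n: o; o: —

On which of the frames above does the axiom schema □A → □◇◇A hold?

G2

This is the axiom for a generalized confluence (Geach) condition; its first-order frame correspondent is ∀x ∀z (xRz → ∃w (xRw ∧ zR²w)).
G1: fails — 0R2 but no w with 0Rw and 2R²w.
G2: holds.
G3: fails — nRo but no w with nRw and oR²w.
Valid on: G2.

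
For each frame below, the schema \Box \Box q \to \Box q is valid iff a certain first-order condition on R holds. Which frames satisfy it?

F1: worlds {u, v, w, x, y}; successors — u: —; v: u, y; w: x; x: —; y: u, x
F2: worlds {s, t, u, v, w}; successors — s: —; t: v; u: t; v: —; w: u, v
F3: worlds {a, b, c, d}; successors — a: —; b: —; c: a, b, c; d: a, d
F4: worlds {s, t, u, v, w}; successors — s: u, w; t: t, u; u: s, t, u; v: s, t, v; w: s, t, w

F3, F4

The schema corresponds to density: \forall x \forall y (Rxy \to \exists z (Rxz \wedge Rzy)).
F1: fails — Ryx but no z with Ryz and Rzx.
F2: fails — Rwu but no z with Rwz and Rzu.
F3: holds.
F4: holds.
Valid on: F3, F4.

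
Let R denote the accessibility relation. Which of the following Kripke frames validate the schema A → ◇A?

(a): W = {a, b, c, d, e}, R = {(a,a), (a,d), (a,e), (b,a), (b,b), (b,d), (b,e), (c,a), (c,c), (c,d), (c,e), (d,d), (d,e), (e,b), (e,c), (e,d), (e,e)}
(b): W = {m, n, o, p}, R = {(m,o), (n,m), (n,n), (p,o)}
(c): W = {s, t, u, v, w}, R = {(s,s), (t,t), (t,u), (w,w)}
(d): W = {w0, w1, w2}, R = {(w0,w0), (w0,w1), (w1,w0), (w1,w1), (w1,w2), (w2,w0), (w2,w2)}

This is the axiom for reflexivity; its first-order frame correspondent is ∀x Rxx.
(a): condition met.
(b): fails — world m does not see itself.
(c): fails — world u does not see itself.
(d): condition met.

(a), (d)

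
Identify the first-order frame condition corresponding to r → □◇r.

Suppose r→□◇r is valid. Take Rxy and set V(r)={x}. Then r at x, so □◇r at x, so ◇r at y, so some z with Ryz has r; z=x, i.e. Ryx.

symmetry: ∀x ∀y (Rxy → Ryx)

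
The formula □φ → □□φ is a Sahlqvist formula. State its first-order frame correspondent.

transitivity

Suppose □φ→□□φ is valid. Take Rxy, Ryz and set V(φ)={w : Rxw}. Then □φ at x, so □□φ at x, so □φ at y, so φ at z, i.e. Rxz.
Conversely, any frame satisfying ∀x ∀y ∀z (Rxy ∧ Ryz → Rxz) validates the schema.
So the correspondent is transitivity.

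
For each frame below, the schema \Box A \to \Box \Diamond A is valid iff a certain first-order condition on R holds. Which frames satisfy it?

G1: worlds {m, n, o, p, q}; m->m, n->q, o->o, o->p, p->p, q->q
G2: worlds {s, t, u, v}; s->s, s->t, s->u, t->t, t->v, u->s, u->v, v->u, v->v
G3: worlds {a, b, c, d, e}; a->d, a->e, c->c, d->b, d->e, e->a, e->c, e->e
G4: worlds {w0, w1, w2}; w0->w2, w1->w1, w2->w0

G1, G2

This is the axiom for a generalized confluence (Geach) condition; its first-order frame correspondent is \forall x \forall z (xRz \to \exists w (xRw \wedge zRw)).
G1: condition met.
G2: condition met.
G3: fails — dRb but no w with dRw and bRw.
G4: fails — w0Rw2 but no w with w0Rw and w2Rw.
Valid on: G1, G2.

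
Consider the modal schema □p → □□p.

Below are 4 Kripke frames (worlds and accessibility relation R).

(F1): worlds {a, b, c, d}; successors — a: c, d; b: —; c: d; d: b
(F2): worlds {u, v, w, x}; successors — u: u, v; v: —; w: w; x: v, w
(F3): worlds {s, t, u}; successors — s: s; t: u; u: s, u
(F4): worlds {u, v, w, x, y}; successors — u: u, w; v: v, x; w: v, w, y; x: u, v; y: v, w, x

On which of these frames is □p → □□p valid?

This is the axiom for transitivity; its first-order frame correspondent is ∀x ∀y ∀z (Rxy ∧ Ryz → Rxz).
(F1): fails — Rad and Rdb but not Rab.
(F2): satisfies the condition.
(F3): fails — Rtu and Rus but not Rts.
(F4): fails — Ryx and Rxu but not Ryu.
Valid on: (F2).

(F2)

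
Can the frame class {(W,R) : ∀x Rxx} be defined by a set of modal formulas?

Yes: it is reflexivity, defined by the T schema □r → r.
Suppose □r→r is valid. At any x set V(r)={w : Rxw}. Then □r holds at x, so r holds at x, i.e. Rxx.

Yes, by □r → r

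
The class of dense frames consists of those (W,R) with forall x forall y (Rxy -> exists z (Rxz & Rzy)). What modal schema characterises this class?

□□p → □p

The condition is density. The C4 schema □□p → □p defines it.
Suppose □□p→□p is valid. Take Rxy and set V(p)={w : xR²w}. Then □□p at x, so □p at x, so p at y, i.e. ∃z(Rxz∧Rzy).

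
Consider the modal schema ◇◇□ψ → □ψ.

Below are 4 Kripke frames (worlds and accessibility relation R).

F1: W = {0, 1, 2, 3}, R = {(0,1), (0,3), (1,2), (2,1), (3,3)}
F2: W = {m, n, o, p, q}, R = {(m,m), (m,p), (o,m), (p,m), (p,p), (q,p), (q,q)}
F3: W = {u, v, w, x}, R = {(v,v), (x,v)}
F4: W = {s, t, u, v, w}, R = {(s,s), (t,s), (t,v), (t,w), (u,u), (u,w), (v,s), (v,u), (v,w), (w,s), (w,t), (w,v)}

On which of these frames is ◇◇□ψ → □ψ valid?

The schema corresponds to a generalized confluence (Geach) condition: ∀x ∀y ∀z ((xR²y ∧ xRz) → ∃w (yRw ∧ z = w)).
F1: fails — 0R²2, 0R3 but no w with 2Rw and 3=w.
F2: fails — qR²m, qRq but no w with mRw and q=w.
F3: condition met.
F4: fails — tR²s, tRv but no w* with sRw* and v=w*.

F3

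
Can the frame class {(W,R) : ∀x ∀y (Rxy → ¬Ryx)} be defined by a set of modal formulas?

Modal frame validity is preserved under surjective bounded morphisms.
The 4-cycle (worlds w0,w1,w2,w3 with w0→w1→w2→w3→w0) is asymmetric. Mapping every world to a single reflexive point • is a surjective bounded morphism, and the reflexive point is not asymmetric (R•• but asymmetry requires ¬R••).
Hence asymmetry is not modally definable.

Not definable by any modal formula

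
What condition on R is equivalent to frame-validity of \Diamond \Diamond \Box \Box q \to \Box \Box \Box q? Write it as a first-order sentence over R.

This is a Sahlqvist (Geach-type) schema ◇^2□^2q → □^3◇^0q.
Minimal-valuation argument: fix x; take any y with xR^2y and any z with xR^3z. Set V(q) to the set of worlds R-reachable from y in exactly 2 steps. Then □^2q holds at y, so the antecedent holds at x; validity forces ◇^0q at z, giving a w with zR^0w and yR^2w.
First-order correspondent: \forall x \forall y \forall z ((x R^2 y \wedge x R^3 z) \to \exists w (y R^2 w \wedge z = w)).

\forall x \forall y \forall z ((x R^2 y \wedge x R^3 z) \to \exists w (y R^2 w \wedge z = w))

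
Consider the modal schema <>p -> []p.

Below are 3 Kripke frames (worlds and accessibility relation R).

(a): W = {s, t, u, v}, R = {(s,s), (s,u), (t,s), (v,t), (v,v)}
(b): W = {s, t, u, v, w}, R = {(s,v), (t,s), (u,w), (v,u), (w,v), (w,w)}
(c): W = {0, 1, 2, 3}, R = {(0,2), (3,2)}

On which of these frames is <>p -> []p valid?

(c)

The schema corresponds to partial functionality: forall x forall y forall z (Rxy & Rxz -> y = z).
(a): fails — s sees both s and u.
(b): fails — w sees both v and w.
(c): holds.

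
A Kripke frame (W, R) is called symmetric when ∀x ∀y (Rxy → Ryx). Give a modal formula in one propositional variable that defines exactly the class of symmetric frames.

r → □◇r

The condition is symmetry. The B schema r → □◇r defines it.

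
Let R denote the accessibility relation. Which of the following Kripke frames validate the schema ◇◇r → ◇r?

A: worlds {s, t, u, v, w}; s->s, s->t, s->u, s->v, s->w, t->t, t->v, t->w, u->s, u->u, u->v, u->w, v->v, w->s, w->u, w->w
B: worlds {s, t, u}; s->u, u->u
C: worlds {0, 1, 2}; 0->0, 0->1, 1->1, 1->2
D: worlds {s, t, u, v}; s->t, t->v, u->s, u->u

B

Frame correspondent (Sahlqvist): ∀x ∀y (xR²y → ∃w (y = w ∧ xRw)) — i.e. a generalized confluence (Geach) condition.
A: fails — tR²s but no w* with s=w* and tRw*.
B: condition met.
C: fails — 0R²2 but no w with 2=w and 0Rw.
D: fails — sR²v but no w with v=w and sRw.
Valid on: B.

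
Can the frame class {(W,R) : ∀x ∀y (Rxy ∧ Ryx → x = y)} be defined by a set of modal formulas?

No — not modally definable

Modal frame validity is preserved under surjective bounded morphisms.
The 6-cycle (worlds s,t,u,v,w,x with s→t→u→v→w→x→s) is antisymmetric. Sending even-indexed worlds to a and odd-indexed worlds to b is a surjective bounded morphism onto the two-world frame with a↔b, which is not antisymmetric.
Hence antisymmetry is not modally definable.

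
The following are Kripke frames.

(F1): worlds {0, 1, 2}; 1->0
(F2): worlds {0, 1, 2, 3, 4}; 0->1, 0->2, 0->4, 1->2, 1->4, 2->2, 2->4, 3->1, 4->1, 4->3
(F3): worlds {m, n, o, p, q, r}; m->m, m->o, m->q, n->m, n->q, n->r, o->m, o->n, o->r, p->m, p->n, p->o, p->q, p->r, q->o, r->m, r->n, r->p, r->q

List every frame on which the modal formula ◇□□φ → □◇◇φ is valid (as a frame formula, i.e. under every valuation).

The schema corresponds to a generalized confluence (Geach) condition: ∀x ∀y ∀z ((xRy ∧ xRz) → ∃w (yR²w ∧ zR²w)).
(F1): fails — 1R0, 1R0 but no w with 0R²w and 0R²w.
(F2): holds.
(F3): holds.
Valid on: (F2), (F3).

(F2), (F3)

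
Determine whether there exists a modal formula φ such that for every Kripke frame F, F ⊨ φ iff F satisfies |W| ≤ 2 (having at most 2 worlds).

Not modally definable

If a class were modally definable it would be closed under disjoint unions (Goldblatt–Thomason).
Any modal formula valid on each of 3 disjoint one-world frames is valid on their disjoint union (validity is preserved under disjoint unions). Each one-world frame has |W|=1≤2, but the union has |W|=3.
So the class is not modally definable.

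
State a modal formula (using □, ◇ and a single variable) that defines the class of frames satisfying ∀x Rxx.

□ψ → ψ

The condition is reflexivity. The T schema □ψ → ψ defines it.
Suppose □ψ→ψ is valid. At any x set V(ψ)={w : Rxw}. Then □ψ holds at x, so ψ holds at x, i.e. Rxx.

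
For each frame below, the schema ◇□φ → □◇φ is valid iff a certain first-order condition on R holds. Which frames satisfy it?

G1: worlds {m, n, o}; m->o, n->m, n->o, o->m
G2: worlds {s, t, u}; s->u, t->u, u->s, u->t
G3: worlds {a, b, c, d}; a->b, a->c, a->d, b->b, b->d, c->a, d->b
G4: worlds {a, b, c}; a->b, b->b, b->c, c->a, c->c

G2

Frame correspondent (Sahlqvist): ∀x ∀y ∀z (Rxy ∧ Rxz → ∃w (Ryw ∧ Rzw)) — i.e. convergence.
G1: fails — Rno and Rnm but o and m have no common successor.
G2: condition met.
G3: fails — Rab and Rac but b and c have no common successor.
G4: fails — Rcc and Rca but c and a have no common successor.
Valid on: G2.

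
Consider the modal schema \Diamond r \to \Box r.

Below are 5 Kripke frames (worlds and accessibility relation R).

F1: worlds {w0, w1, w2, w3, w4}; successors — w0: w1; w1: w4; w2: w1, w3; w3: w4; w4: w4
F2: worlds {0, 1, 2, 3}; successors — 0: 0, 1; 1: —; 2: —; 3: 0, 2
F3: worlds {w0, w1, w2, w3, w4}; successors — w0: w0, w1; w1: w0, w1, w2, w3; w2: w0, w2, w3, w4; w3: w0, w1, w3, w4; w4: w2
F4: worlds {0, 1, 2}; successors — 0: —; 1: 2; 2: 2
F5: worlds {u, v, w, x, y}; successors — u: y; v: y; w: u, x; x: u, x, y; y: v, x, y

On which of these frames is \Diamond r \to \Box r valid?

This is the axiom for partial functionality; its first-order frame correspondent is \forall x \forall y \forall z (Rxy \wedge Rxz \to y = z).
F1: fails — w2 sees both w1 and w3.
F2: fails — 0 sees both 0 and 1.
F3: fails — w0 sees both w0 and w1.
F4: ✓.
F5: fails — w sees both u and x.
Valid on: F4.

F4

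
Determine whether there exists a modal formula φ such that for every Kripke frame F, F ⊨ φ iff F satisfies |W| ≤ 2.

Modal frame validity is preserved under disjoint unions.
Any modal formula valid on each of 3 disjoint one-world frames is valid on their disjoint union (validity is preserved under disjoint unions). Each one-world frame has |W|=1≤2, but the union has |W|=3.
So no modal formula (or set of formulas) defines exactly the |W|≤2 frames.

Not modally definable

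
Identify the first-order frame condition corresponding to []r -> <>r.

seriality

Suppose □r→◇r is valid. At any x set V(r)=W. Then □r at x, so ◇r at x, so x has a successor.
Conversely, any frame satisfying forall x exists y Rxy validates the schema.
So the correspondent is seriality.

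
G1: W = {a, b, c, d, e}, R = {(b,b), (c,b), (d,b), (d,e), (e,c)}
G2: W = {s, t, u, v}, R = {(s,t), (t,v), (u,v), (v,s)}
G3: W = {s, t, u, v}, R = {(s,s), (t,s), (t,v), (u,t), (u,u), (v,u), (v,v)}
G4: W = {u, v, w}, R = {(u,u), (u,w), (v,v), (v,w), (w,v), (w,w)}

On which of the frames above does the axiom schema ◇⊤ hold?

G2, G3, G4

This is the axiom for seriality; its first-order frame correspondent is ∀x ∃y Rxy.
G1: fails — world a has no successor.
G2: condition met.
G3: condition met.
G4: condition met.
Valid on: G2, G3, G4.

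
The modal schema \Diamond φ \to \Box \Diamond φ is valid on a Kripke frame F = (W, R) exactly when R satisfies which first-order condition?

This schema is the 5 axiom.
It corresponds to the Euclidean property: \forall x \forall y \forall z (Rxy \wedge Rxz \to Ryz).

the Euclidean property: \forall x \forall y \forall z (Rxy \wedge Rxz \to Ryz)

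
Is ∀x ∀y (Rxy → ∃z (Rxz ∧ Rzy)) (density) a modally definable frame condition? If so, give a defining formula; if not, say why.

Definable; □□q → □q defines it

This is a Sahlqvist condition; the C4 axiom □□q → □q defines it.
Suppose □□q→□q is valid. Take Rxy and set V(q)={w : xR²w}. Then □□q at x, so □q at x, so q at y, i.e. ∃z(Rxz∧Rzy).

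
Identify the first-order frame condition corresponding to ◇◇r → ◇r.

This is a form of the 4 axiom.
Its frame correspondent is transitivity — ∀x ∀y ∀z (Rxy ∧ Ryz → Rxz).

transitivity: ∀x ∀y ∀z (Rxy ∧ Ryz → Rxz)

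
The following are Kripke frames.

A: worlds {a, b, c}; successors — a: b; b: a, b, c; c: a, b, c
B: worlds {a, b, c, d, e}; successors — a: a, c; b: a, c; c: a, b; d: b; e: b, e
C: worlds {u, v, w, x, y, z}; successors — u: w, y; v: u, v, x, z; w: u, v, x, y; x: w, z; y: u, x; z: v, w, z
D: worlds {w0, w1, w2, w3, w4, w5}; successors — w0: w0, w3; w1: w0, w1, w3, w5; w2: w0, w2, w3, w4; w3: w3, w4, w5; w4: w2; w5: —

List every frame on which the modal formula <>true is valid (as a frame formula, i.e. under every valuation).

A, B, C

This is the axiom for seriality; its first-order frame correspondent is forall x exists y Rxy.
A: condition met.
B: condition met.
C: condition met.
D: fails — world w5 has no successor.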